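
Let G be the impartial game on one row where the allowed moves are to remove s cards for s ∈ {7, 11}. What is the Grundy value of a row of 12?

1

Build the Grundy sequence with g(k) = mex{g(k−s) : s ∈ {7, 11}, s ≤ k}:
g(0) = mex{} = 0
g(1) = mex{} = 0
g(2) = mex{} = 0
g(3) = mex{} = 0
g(4) = mex{} = 0
g(5) = mex{} = 0
g(6) = mex{} = 0
g(7) = mex{0} = 1
g(8) = mex{0} = 1
g(9) = mex{0} = 1
g(10) = mex{0} = 1
g(11) = mex{0} = 1
g(12) = mex{0} = 1
So g(12) = 1.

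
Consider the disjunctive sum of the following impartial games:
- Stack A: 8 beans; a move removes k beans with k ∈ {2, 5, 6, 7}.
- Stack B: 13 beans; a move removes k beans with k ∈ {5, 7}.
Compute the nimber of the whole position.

2

For stack A, compute g(0), g(1), … with moves {2, 5, 6, 7}:
g(0) = mex{} = 0
g(1) = mex{} = 0
g(2) = mex{0} = 1
g(3) = mex{0} = 1
g(4) = mex{1} = 0
g(5) = mex{0,1} = 2
g(6) = mex{0} = 1
g(7) = mex{0,1,2} = 3
g(8) = mex{0,1} = 2
So g(8) = 2.
Build the Grundy sequence for stack B with g(k) = mex{g(k−s) : s ∈ {5, 7}, s ≤ k}:
k:     0  1  2  3  4  5  6  7  8  9 10 11 12 13
g(k):  0  0  0  0  0  1  1  1  1  1  2  2  0  0
So g(13) = 0.
The value of a disjunctive sum is the nim-sum of the parts.
Combined value = 2 XOR 0 = 2.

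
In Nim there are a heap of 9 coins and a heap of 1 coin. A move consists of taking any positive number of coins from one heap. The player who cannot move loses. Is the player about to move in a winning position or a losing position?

Compute the nim-sum pairwise:
9 ^ 1 = 8
The nim-sum is 8 ≠ 0, so this is an N-position: the player to move can win.

Winning position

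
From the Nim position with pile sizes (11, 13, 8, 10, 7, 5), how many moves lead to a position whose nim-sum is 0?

Write each in binary and XOR column by column:
  1011  (11)
  1101  (13)
  1000  (8)
  1010  (10)
  0111  (7)
  0101  (5)
  ----
  0110  (6)
The overall nim-sum is X = 6. A pile of size p has a winning move iff p XOR X < p (reduce it to p XOR X).
  11: 11 XOR 6 = 13 ≥ 11 — no move.
  13: 13 XOR 6 = 11 < 13 — winning move (to 11).
  8: 8 XOR 6 = 14 ≥ 8 — no move.
  10: 10 XOR 6 = 12 ≥ 10 — no move.
  7: 7 XOR 6 = 1 < 7 — winning move (to 1).
  5: 5 XOR 6 = 3 < 5 — winning move (to 3).
That gives 3 winning moves.

3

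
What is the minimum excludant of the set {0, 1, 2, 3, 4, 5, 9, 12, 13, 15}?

The values 0, 1, 2, 3, 4, 5 are all present; 6 is the first non-negative integer missing from the set.

6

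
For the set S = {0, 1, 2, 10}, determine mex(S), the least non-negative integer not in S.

The values 0, 1, 2 are all present; 3 is the first non-negative integer missing from the set.

3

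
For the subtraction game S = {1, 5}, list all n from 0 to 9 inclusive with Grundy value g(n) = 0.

0, 2, 4, 6, 8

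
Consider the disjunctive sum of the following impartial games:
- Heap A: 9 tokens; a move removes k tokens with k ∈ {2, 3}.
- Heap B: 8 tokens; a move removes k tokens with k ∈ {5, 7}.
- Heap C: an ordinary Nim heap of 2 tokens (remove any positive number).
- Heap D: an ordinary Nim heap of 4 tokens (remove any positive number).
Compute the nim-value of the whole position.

5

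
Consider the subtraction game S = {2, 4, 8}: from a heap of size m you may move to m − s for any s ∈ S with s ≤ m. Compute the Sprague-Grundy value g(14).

1

Compute g(0), g(1), … for moves {2, 4, 8}:
g(0) = mex{} = 0
g(1) = mex{} = 0
g(2) = mex{0} = 1
g(3) = mex{0} = 1
g(4) = mex{0,1} = 2
g(5) = mex{0,1} = 2
g(6) = mex{1,2} = 0
g(7) = mex{1,2} = 0
g(8) = mex{0,2} = 1
g(9) = mex{0,2} = 1
g(10) = mex{0,1} = 2
g(11) = mex{0,1} = 2
g(12) = mex{1,2} = 0
g(13) = mex{1,2} = 0
g(14) = mex{0,2} = 1
So g(14) = 1.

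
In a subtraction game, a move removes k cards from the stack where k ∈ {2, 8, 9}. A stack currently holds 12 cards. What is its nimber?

Build the Grundy sequence with g(k) = mex{g(k−s) : s ∈ {2, 8, 9}, s ≤ k}:
g(0) = mex{} = 0
g(1) = mex{} = 0
g(2) = mex{0} = 1
g(3) = mex{0} = 1
g(4) = mex{1} = 0
g(5) = mex{1} = 0
g(6) = mex{0} = 1
g(7) = mex{0} = 1
g(8) = mex{0,1} = 2
g(9) = mex{0,1} = 2
g(10) = mex{0,1,2} = 3
g(11) = mex{1,2} = 0
g(12) = mex{0,1,3} = 2
So g(12) = 2.

2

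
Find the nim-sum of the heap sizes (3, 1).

Write each in binary and XOR column by column:
  11  (3)
  01  (1)
  --
  10  (2)

2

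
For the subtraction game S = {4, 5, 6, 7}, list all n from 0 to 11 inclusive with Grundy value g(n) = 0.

Compute g(0), g(1), … for moves {4, 5, 6, 7}:
g(0) = mex{} = 0
g(1) = mex{} = 0
g(2) = mex{} = 0
g(3) = mex{} = 0
g(4) = mex{0} = 1
g(5) = mex{0} = 1
g(6) = mex{0} = 1
g(7) = mex{0} = 1
g(8) = mex{0,1} = 2
g(9) = mex{0,1} = 2
g(10) = mex{0,1} = 2
g(11) = mex{1} = 0
The P-positions (g = 0) in 0..11 are 0, 1, 2, 3, 11.

0, 1, 2, 3, 11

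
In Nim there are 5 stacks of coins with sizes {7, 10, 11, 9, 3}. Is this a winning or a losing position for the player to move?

Compute the nim-sum pairwise:
7 ⊕ 10 = 13
13 ⊕ 11 = 6
6 ⊕ 9 = 15
15 ⊕ 3 = 12
The nim-sum is 12 ≠ 0, so this is an N-position: the player to move can win.

Winning position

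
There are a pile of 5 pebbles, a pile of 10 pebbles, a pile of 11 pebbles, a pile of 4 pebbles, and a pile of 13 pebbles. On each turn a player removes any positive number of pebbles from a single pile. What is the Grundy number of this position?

In binary:
  0101  (5)
  1010  (10)
  1011  (11)
  0100  (4)
  1101  (13)
  ----
  1101  (13)

13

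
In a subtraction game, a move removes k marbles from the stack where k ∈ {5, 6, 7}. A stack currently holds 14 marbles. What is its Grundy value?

0

Build the Grundy sequence with g(k) = mex{g(k−s) : s ∈ {5, 6, 7}, s ≤ k}:
g(0) = mex{} = 0
g(1) = mex{} = 0
g(2) = mex{} = 0
g(3) = mex{} = 0
g(4) = mex{} = 0
g(5) = mex{0} = 1
g(6) = mex{0} = 1
g(7) = mex{0} = 1
g(8) = mex{0} = 1
g(9) = mex{0} = 1
g(10) = mex{0,1} = 2
g(11) = mex{0,1} = 2
g(12) = mex{1} = 0
g(13) = mex{1} = 0
g(14) = mex{1} = 0
So g(14) = 0.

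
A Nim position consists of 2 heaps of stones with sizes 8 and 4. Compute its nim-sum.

Compute the nim-sum pairwise:
8 ⊕ 4 = 12

12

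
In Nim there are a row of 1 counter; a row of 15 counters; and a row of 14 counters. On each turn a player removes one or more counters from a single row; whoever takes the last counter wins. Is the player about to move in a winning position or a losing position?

Nim-sum: 1 ^ 15 ^ 14 = 0.
The nim-sum is 0, so this is a P-position: the player to move is in a losing position under optimal play.

Losing position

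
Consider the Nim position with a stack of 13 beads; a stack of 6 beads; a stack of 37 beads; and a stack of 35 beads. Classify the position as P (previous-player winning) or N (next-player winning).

N-position

Compute the nim-sum pairwise:
13 XOR 6 = 11
11 XOR 37 = 46
46 XOR 35 = 13
The nim-sum is 13 ≠ 0, so this is an N-position: the player to move can win.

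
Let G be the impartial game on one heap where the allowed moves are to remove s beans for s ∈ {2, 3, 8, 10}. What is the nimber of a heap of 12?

Build the Grundy sequence with g(k) = mex{g(k−s) : s ∈ {2, 3, 8, 10}, s ≤ k}:
g(0) = mex{} = 0
g(1) = mex{} = 0
g(2) = mex{0} = 1
g(3) = mex{0} = 1
g(4) = mex{0,1} = 2
g(5) = mex{1} = 0
g(6) = mex{1,2} = 0
g(7) = mex{0,2} = 1
g(8) = mex{0} = 1
g(9) = mex{0,1} = 2
g(10) = mex{0,1} = 2
g(11) = mex{0,1,2} = 3
g(12) = mex{1,2} = 0
So g(12) = 0.

0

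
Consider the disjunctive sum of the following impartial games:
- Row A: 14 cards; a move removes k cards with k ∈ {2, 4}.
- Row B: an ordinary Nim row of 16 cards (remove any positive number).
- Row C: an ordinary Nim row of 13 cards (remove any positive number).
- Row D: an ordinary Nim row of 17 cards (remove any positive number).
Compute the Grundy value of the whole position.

13

For row A, compute g(0), g(1), … with moves {2, 4}:
g(0) = mex{} = 0
g(1) = mex{} = 0
g(2) = mex{0} = 1
g(3) = mex{0} = 1
g(4) = mex{0,1} = 2
g(5) = mex{0,1} = 2
g(6) = mex{1,2} = 0
g(7) = mex{1,2} = 0
g(8) = mex{0,2} = 1
g(9) = mex{0,2} = 1
g(10) = mex{0,1} = 2
g(11) = mex{0,1} = 2
g(12) = mex{1,2} = 0
g(13) = mex{1,2} = 0
g(14) = mex{0,2} = 1
So g(14) = 1.
Row B is a plain Nim row of size 16, so its Grundy value is 16.
Row C is a plain Nim row of size 13, so its Grundy value is 13.
Row D is a plain Nim row of size 17, so its Grundy value is 17.
The value of a disjunctive sum is the nim-sum of the parts.
Combined value = 1 ⊕ 16 ⊕ 13 ⊕ 17 = 13.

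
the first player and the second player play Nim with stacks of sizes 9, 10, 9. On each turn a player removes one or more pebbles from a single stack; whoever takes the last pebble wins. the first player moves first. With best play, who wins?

the first player wins

Nim-sum: 9 ⊕ 10 ⊕ 9 = 10.
The nim-sum is 10 ≠ 0, so this is an N-position: the player to move can win; the first player has a winning move.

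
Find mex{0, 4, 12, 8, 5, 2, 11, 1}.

3

The values 0, 1, 2 are all present; 3 is the first non-negative integer missing from the set.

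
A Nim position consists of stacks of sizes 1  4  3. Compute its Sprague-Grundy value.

6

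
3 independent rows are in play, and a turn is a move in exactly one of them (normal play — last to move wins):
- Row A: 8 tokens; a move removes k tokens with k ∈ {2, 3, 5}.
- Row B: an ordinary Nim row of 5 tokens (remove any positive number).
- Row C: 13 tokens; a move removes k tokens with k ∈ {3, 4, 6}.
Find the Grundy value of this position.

For row A, compute g(0), g(1), … with moves {2, 3, 5}:
g(0) = mex{} = 0
g(1) = mex{} = 0
g(2) = mex{0} = 1
g(3) = mex{0} = 1
g(4) = mex{0,1} = 2
g(5) = mex{0,1} = 2
g(6) = mex{0,1,2} = 3
g(7) = mex{1,2} = 0
g(8) = mex{1,2,3} = 0
So g(8) = 0.
Row B is a plain Nim row of size 5, so its Grundy value is 5.
Grundy values for row C (subtraction set {3, 4, 6}):
k:     0  1  2  3  4  5  6  7  8  9 10 11 12 13
g(k):  0  0  0  1  1  1  2  2  2  0  0  0  1  1
So g(13) = 1.
By the Sprague-Grundy theorem, the Grundy value of a sum of independent games is the XOR of the component values.
Combined value = 0 ⊕ 5 ⊕ 1 = 4.

4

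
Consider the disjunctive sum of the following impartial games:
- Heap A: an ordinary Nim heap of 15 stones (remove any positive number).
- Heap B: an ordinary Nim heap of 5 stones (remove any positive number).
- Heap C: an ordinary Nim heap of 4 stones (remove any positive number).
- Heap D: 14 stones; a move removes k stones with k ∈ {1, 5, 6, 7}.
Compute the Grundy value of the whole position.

Heap A is a plain Nim heap of size 15, so its Grundy value is 15.
Heap B is a plain Nim heap of size 5, so its Grundy value is 5.
Heap C is a plain Nim heap of size 4, so its Grundy value is 4.
Build the Grundy sequence for heap D with g(k) = mex{g(k−s) : s ∈ {1, 5, 6, 7}, s ≤ k}:
k:     0  1  2  3  4  5  6  7  8  9 10 11 12 13 14
g(k):  0  1  0  1  0  1  2  3  2  3  2  3  0  1  0
So g(14) = 0.
The value of a disjunctive sum is the nim-sum of the parts.
Combined value = 15 ⊕ 5 ⊕ 4 ⊕ 0 = 14.

14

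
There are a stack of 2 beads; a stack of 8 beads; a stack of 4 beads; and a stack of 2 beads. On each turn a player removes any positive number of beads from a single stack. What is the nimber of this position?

Bitwise XOR of the heap sizes:
  0010  (2)
  1000  (8)
  0100  (4)
  0010  (2)
  ----
  1100  (12)

12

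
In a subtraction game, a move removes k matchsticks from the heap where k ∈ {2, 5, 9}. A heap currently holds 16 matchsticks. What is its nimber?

1

Compute g(0), g(1), … for moves {2, 5, 9}:
k:     0  1  2  3  4  5  6  7  8  9 10 11 12 13 14 15 16
g(k):  0  0  1  1  0  2  1  0  0  1  1  0  2  1  0  0  1
So g(16) = 1.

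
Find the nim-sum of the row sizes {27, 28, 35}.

Nim-sum: 27 XOR 28 XOR 35 = 36.

36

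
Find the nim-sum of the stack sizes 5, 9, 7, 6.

Compute the nim-sum pairwise:
5 ^ 9 = 12
12 ^ 7 = 11
11 ^ 6 = 13

13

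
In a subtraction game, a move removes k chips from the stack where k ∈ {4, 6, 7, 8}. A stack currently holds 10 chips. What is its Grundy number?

Grundy values for subtraction set {4, 6, 7, 8}:
k:     0  1  2  3  4  5  6  7  8  9 10
g(k):  0  0  0  0  1  1  1  1  2  2  2
So g(10) = 2.

2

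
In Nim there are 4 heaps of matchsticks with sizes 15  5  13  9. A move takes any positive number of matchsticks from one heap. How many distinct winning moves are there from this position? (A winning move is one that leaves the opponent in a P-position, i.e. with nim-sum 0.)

3

In binary:
  1111  (15)
  0101  (5)
  1101  (13)
  1001  (9)
  ----
  1110  (14)
The overall nim-sum is X = 14. A heap of size p has a winning move iff p XOR X < p (reduce it to p XOR X).
  15: 15 XOR 14 = 1 < 15 — winning move (to 1).
  5: 5 XOR 14 = 11 ≥ 5 — no move.
  13: 13 XOR 14 = 3 < 13 — winning move (to 3).
  9: 9 XOR 14 = 7 < 9 — winning move (to 7).
That gives 3 winning moves.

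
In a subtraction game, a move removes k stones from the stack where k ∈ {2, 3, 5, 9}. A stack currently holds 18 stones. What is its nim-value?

2

Compute g(0), g(1), … for moves {2, 3, 5, 9}:
k:     0  1  2  3  4  5  6  7  8  9 10 11 12 13 14 15 16 17 18
g(k):  0  0  1  1  2  2  3  0  0  1  1  2  2  3  0  0  1  1  2
So g(18) = 2.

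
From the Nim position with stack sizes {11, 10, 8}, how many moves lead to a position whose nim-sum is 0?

3

Compute the nim-sum pairwise:
11 ⊕ 10 = 1
1 ⊕ 8 = 9
The overall nim-sum is X = 9. A stack of size p has a winning move iff p XOR X < p (reduce it to p XOR X).
  11: 11 XOR 9 = 2 < 11 — winning move (to 2).
  10: 10 XOR 9 = 3 < 10 — winning move (to 3).
  8: 8 XOR 9 = 1 < 8 — winning move (to 1).
That gives 3 winning moves.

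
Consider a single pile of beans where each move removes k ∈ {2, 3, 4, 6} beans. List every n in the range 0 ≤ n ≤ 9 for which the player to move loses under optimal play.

0, 1, 8, 9

Grundy values for subtraction set {2, 3, 4, 6}:
k:     0  1  2  3  4  5  6  7  8  9
g(k):  0  0  1  1  2  2  3  3  0  0
The P-positions (g = 0) in 0..9 are 0, 1, 8, 9.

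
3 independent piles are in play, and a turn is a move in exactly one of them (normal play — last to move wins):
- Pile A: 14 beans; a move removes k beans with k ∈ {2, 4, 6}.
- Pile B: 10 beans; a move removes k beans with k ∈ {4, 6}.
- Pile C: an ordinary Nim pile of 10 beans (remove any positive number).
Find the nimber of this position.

For pile A, compute g(0), g(1), … with moves {2, 4, 6}:
g(0) = mex{} = 0
g(1) = mex{} = 0
g(2) = mex{0} = 1
g(3) = mex{0} = 1
g(4) = mex{0,1} = 2
g(5) = mex{0,1} = 2
g(6) = mex{0,1,2} = 3
g(7) = mex{0,1,2} = 3
g(8) = mex{1,2,3} = 0
g(9) = mex{1,2,3} = 0
g(10) = mex{0,2,3} = 1
g(11) = mex{0,2,3} = 1
g(12) = mex{0,1,3} = 2
g(13) = mex{0,1,3} = 2
g(14) = mex{0,1,2} = 3
So g(14) = 3.
Grundy values for pile B (subtraction set {4, 6}):
k:     0  1  2  3  4  5  6  7  8  9 10
g(k):  0  0  0  0  1  1  1  1  2  2  0
So g(10) = 0.
Pile C is a plain Nim pile of size 10, so its Grundy value is 10.
By the Sprague-Grundy theorem, the Grundy value of a sum of independent games is the XOR of the component values.
Combined value = 3 XOR 0 XOR 10 = 9.

9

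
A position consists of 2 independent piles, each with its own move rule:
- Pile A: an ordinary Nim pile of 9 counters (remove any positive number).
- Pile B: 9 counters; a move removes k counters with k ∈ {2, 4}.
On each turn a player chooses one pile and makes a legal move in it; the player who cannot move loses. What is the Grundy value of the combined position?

8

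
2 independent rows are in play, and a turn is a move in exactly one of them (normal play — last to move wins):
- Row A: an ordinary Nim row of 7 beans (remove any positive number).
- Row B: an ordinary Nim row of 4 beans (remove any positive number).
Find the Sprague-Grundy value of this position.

3

Row A is a plain Nim row of size 7, so its Grundy value is 7.
Row B is a plain Nim row of size 4, so its Grundy value is 4.
The value of a disjunctive sum is the nim-sum of the parts.
Combined value = 7 ⊕ 4 = 3.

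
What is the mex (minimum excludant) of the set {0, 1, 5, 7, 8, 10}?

2

The values 0, 1 are all present; 2 is the first non-negative integer missing from the set.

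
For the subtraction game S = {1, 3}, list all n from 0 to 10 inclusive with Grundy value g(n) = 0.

Compute g(0), g(1), … for moves {1, 3}:
g(0) = mex{} = 0
g(1) = mex{0} = 1
g(2) = mex{1} = 0
g(3) = mex{0} = 1
g(4) = mex{1} = 0
g(5) = mex{0} = 1
g(6) = mex{1} = 0
g(7) = mex{0} = 1
g(8) = mex{1} = 0
g(9) = mex{0} = 1
g(10) = mex{1} = 0
The P-positions (g = 0) in 0..10 are 0, 2, 4, 6, 8, 10.

0, 2, 4, 6, 8, 10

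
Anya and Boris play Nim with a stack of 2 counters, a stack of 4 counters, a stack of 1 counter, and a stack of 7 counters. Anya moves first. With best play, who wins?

Nim-sum: 2 ⊕ 4 ⊕ 1 ⊕ 7 = 0.
The nim-sum is 0, so this is a P-position: the player to move is in a losing position under optimal play; Anya is about to move from it and so loses — Boris wins.

Boris wins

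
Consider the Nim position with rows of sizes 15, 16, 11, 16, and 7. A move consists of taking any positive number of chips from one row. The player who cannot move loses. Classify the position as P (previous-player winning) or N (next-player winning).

Bitwise XOR of the heap sizes:
  01111  (15)
  10000  (16)
  01011  (11)
  10000  (16)
  00111  (7)
  -----
  00011  (3)
The nim-sum is 3 ≠ 0, so this is an N-position: the player to move can win.

N-position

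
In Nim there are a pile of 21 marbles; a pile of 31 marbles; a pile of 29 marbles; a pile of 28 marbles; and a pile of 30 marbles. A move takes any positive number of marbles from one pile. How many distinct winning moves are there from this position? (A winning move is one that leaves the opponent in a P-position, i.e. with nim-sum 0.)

5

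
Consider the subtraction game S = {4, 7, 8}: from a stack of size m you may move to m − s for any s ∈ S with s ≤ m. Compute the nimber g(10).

2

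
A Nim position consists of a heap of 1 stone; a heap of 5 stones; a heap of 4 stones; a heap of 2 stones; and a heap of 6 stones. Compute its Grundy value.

4

Write each in binary and XOR column by column:
  001  (1)
  101  (5)
  100  (4)
  010  (2)
  110  (6)
  ---
  100  (4)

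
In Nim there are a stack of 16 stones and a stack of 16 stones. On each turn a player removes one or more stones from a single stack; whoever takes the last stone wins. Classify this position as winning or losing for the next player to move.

Bitwise XOR of the heap sizes:
  10000  (16)
  10000  (16)
  -----
  00000  (0)
The nim-sum is 0, so this is a P-position: the player to move is in a losing position under optimal play.

Losing position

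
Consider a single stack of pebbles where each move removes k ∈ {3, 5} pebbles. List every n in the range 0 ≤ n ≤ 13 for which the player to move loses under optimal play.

0, 1, 2, 8, 9, 10

Build the Grundy sequence with g(k) = mex{g(k−s) : s ∈ {3, 5}, s ≤ k}:
g(0) = mex{} = 0
g(1) = mex{} = 0
g(2) = mex{} = 0
g(3) = mex{0} = 1
g(4) = mex{0} = 1
g(5) = mex{0} = 1
g(6) = mex{0,1} = 2
g(7) = mex{0,1} = 2
g(8) = mex{1} = 0
g(9) = mex{1,2} = 0
g(10) = mex{1,2} = 0
g(11) = mex{0,2} = 1
g(12) = mex{0,2} = 1
g(13) = mex{0} = 1
The P-positions (g = 0) in 0..13 are 0, 1, 2, 8, 9, 10.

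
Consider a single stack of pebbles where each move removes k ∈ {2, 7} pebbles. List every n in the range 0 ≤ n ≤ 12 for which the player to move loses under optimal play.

0, 1, 4, 5, 9, 10

Compute g(0), g(1), … for moves {2, 7}:
g(0) = mex{} = 0
g(1) = mex{} = 0
g(2) = mex{0} = 1
g(3) = mex{0} = 1
g(4) = mex{1} = 0
g(5) = mex{1} = 0
g(6) = mex{0} = 1
g(7) = mex{0} = 1
g(8) = mex{0,1} = 2
g(9) = mex{1} = 0
g(10) = mex{1,2} = 0
g(11) = mex{0} = 1
g(12) = mex{0} = 1
The P-positions (g = 0) in 0..12 are 0, 1, 4, 5, 9, 10.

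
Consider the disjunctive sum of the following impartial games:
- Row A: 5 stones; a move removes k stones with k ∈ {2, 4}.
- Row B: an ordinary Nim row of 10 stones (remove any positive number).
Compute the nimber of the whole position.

8

Grundy values for row A (subtraction set {2, 4}):
g(0) = mex{} = 0
g(1) = mex{} = 0
g(2) = mex{0} = 1
g(3) = mex{0} = 1
g(4) = mex{0,1} = 2
g(5) = mex{0,1} = 2
So g(5) = 2.
Row B is a plain Nim row of size 10, so its Grundy value is 10.
By the Sprague-Grundy theorem, the Grundy value of a sum of independent games is the XOR of the component values.
Combined value = 2 XOR 10 = 8.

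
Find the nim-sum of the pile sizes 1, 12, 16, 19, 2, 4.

Compute the nim-sum pairwise:
1 XOR 12 = 13
13 XOR 16 = 29
29 XOR 19 = 14
14 XOR 2 = 12
12 XOR 4 = 8

8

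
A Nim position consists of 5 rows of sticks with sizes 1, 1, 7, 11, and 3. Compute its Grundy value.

Nim-sum: 1 XOR 1 XOR 7 XOR 11 XOR 3 = 15.

15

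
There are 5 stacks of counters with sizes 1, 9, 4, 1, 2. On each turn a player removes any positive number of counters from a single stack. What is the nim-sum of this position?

Nim-sum: 1 ^ 9 ^ 4 ^ 1 ^ 2 = 15.

15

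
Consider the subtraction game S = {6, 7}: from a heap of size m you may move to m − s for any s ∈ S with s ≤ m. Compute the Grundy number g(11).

Build the Grundy sequence with g(k) = mex{g(k−s) : s ∈ {6, 7}, s ≤ k}:
g(0) = mex{} = 0
g(1) = mex{} = 0
g(2) = mex{} = 0
g(3) = mex{} = 0
g(4) = mex{} = 0
g(5) = mex{} = 0
g(6) = mex{0} = 1
g(7) = mex{0} = 1
g(8) = mex{0} = 1
g(9) = mex{0} = 1
g(10) = mex{0} = 1
g(11) = mex{0} = 1
So g(11) = 1.

1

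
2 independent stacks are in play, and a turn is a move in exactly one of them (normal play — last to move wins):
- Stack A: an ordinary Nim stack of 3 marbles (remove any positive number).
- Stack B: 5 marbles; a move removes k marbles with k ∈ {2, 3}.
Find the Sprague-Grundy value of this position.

3

Stack A is a plain Nim stack of size 3, so its Grundy value is 3.
For stack B, compute g(0), g(1), … with moves {2, 3}:
k:     0  1  2  3  4  5
g(k):  0  0  1  1  2  0
So g(5) = 0.
The value of a disjunctive sum is the nim-sum of the parts.
Combined value = 3 XOR 0 = 3.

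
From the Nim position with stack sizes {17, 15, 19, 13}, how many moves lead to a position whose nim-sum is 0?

0

Nim-sum: 17 ^ 15 ^ 19 ^ 13 = 0.
The nim-sum is already 0, so every move leaves a nonzero nim-sum — there are no winning moves.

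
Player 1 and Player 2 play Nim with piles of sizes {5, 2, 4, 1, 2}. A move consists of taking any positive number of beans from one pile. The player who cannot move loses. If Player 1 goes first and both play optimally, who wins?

Player 2 wins

Nim-sum: 5 ⊕ 2 ⊕ 4 ⊕ 1 ⊕ 2 = 0.
The nim-sum is 0, so this is a P-position: the player to move is in a losing position under optimal play; Player 1 is about to move from it and so loses — Player 2 wins.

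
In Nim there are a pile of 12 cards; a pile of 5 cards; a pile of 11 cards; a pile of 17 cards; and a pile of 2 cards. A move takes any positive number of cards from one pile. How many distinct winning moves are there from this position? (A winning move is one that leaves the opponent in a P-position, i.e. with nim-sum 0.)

Compute the nim-sum pairwise:
12 XOR 5 = 9
9 XOR 11 = 2
2 XOR 17 = 19
19 XOR 2 = 17
The overall nim-sum is X = 17. A pile of size p has a winning move iff p XOR X < p (reduce it to p XOR X).
  12: 12 XOR 17 = 29 ≥ 12 — no move.
  5: 5 XOR 17 = 20 ≥ 5 — no move.
  11: 11 XOR 17 = 26 ≥ 11 — no move.
  17: 17 XOR 17 = 0 < 17 — winning move (to 0).
  2: 2 XOR 17 = 19 ≥ 2 — no move.
That gives 1 winning move.

1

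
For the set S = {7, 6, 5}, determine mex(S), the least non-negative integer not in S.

0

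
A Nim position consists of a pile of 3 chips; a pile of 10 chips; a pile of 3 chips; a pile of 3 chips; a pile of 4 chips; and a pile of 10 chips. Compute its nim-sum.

7

Compute the nim-sum pairwise:
3 ⊕ 10 = 9
9 ⊕ 3 = 10
10 ⊕ 3 = 9
9 ⊕ 4 = 13
13 ⊕ 10 = 7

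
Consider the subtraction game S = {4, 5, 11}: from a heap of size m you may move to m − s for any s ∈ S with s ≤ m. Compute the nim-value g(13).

1

Build the Grundy sequence with g(k) = mex{g(k−s) : s ∈ {4, 5, 11}, s ≤ k}:
g(0) = mex{} = 0
g(1) = mex{} = 0
g(2) = mex{} = 0
g(3) = mex{} = 0
g(4) = mex{0} = 1
g(5) = mex{0} = 1
g(6) = mex{0} = 1
g(7) = mex{0} = 1
g(8) = mex{0,1} = 2
g(9) = mex{1} = 0
g(10) = mex{1} = 0
g(11) = mex{0,1} = 2
g(12) = mex{0,1,2} = 3
g(13) = mex{0,2} = 1
So g(13) = 1.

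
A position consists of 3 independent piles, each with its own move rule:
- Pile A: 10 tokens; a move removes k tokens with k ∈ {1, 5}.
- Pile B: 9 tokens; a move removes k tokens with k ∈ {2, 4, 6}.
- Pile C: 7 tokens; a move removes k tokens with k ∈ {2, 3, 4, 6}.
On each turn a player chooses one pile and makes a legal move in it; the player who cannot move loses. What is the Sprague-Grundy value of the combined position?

Build the Grundy sequence for pile A with g(k) = mex{g(k−s) : s ∈ {1, 5}, s ≤ k}:
k:     0  1  2  3  4  5  6  7  8  9 10
g(k):  0  1  0  1  0  1  0  1  0  1  0
So g(10) = 0.
For pile B, compute g(0), g(1), … with moves {2, 4, 6}:
g(0) = mex{} = 0
g(1) = mex{} = 0
g(2) = mex{0} = 1
g(3) = mex{0} = 1
g(4) = mex{0,1} = 2
g(5) = mex{0,1} = 2
g(6) = mex{0,1,2} = 3
g(7) = mex{0,1,2} = 3
g(8) = mex{1,2,3} = 0
g(9) = mex{1,2,3} = 0
So g(9) = 0.
Build the Grundy sequence for pile C with g(k) = mex{g(k−s) : s ∈ {2, 3, 4, 6}, s ≤ k}:
g(0) = mex{} = 0
g(1) = mex{} = 0
g(2) = mex{0} = 1
g(3) = mex{0} = 1
g(4) = mex{0,1} = 2
g(5) = mex{0,1} = 2
g(6) = mex{0,1,2} = 3
g(7) = mex{0,1,2} = 3
So g(7) = 3.
The value of a disjunctive sum is the nim-sum of the parts.
Combined value = 0 XOR 0 XOR 3 = 3.

3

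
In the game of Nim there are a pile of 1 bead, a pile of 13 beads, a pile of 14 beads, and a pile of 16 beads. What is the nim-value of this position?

18

Nim-sum: 1 ^ 13 ^ 14 ^ 16 = 18.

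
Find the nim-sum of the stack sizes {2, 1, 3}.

Compute the nim-sum pairwise:
2 ⊕ 1 = 3
3 ⊕ 3 = 0

0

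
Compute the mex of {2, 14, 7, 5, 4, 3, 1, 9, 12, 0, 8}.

The values 0, 1, 2, 3, 4, 5 are all present; 6 is the first non-negative integer missing from the set.

6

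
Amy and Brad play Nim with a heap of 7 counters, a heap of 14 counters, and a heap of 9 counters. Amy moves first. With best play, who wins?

Brad wins

Nim-sum: 7 XOR 14 XOR 9 = 0.
The nim-sum is 0, so this is a P-position: the player to move is in a losing position under optimal play; Amy is about to move from it and so loses — Brad wins.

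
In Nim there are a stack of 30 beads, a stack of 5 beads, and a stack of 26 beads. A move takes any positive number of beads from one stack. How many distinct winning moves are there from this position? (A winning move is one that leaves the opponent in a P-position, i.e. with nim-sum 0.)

Bitwise XOR of the heap sizes:
  11110  (30)
  00101  (5)
  11010  (26)
  -----
  00001  (1)
The overall nim-sum is X = 1. A stack of size p has a winning move iff p XOR X < p (reduce it to p XOR X).
  30: 30 XOR 1 = 31 ≥ 30 — no move.
  5: 5 XOR 1 = 4 < 5 — winning move (to 4).
  26: 26 XOR 1 = 27 ≥ 26 — no move.
That gives 1 winning move.

1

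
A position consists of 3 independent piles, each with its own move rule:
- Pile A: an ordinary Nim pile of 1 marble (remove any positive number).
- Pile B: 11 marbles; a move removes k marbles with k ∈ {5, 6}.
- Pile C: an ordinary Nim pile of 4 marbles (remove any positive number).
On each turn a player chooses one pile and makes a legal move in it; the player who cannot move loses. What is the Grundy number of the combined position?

Pile A is a plain Nim pile of size 1, so its Grundy value is 1.
Build the Grundy sequence for pile B with g(k) = mex{g(k−s) : s ∈ {5, 6}, s ≤ k}:
k:     0  1  2  3  4  5  6  7  8  9 10 11
g(k):  0  0  0  0  0  1  1  1  1  1  2  0
So g(11) = 0.
Pile C is a plain Nim pile of size 4, so its Grundy value is 4.
By the Sprague-Grundy theorem, the Grundy value of a sum of independent games is the XOR of the component values.
Combined value = 1 ⊕ 0 ⊕ 4 = 5.

5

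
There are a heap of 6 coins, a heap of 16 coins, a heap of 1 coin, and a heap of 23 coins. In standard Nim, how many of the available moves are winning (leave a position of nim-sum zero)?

0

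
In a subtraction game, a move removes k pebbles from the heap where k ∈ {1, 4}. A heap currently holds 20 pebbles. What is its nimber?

0

Build the Grundy sequence with g(k) = mex{g(k−s) : s ∈ {1, 4}, s ≤ k}:
k:     0  1  2  3  4  5  6  7  8  9 10 11 12 13 14 15 16 17 18 19 20
g(k):  0  1  0  1  2  0  1  0  1  2  0  1  0  1  2  0  1  0  1  2  0
So g(20) = 0.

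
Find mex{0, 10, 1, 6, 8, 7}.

The values 0, 1 are all present; 2 is the first non-negative integer missing from the set.

2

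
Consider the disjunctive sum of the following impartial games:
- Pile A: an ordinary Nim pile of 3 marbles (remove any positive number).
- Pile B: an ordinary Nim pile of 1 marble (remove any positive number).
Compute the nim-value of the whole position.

2

Pile A is a plain Nim pile of size 3, so its Grundy value is 3.
Pile B is a plain Nim pile of size 1, so its Grundy value is 1.
The value of a disjunctive sum is the nim-sum of the parts.
Combined value = 3 ⊕ 1 = 2.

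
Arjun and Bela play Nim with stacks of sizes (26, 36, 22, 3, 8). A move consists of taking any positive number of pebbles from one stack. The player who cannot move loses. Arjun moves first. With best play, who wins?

Compute the nim-sum pairwise:
26 ⊕ 36 = 62
62 ⊕ 22 = 40
40 ⊕ 3 = 43
43 ⊕ 8 = 35
The nim-sum is 35 ≠ 0, so this is an N-position: the player to move can win; Arjun has a winning move.

Arjun wins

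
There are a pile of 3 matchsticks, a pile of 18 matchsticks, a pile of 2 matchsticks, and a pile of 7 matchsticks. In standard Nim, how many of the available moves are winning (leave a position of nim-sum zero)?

Bitwise XOR of the heap sizes:
  00011  (3)
  10010  (18)
  00010  (2)
  00111  (7)
  -----
  10100  (20)
The overall nim-sum is X = 20. A pile of size p has a winning move iff p XOR X < p (reduce it to p XOR X).
  3: 3 XOR 20 = 23 ≥ 3 — no move.
  18: 18 XOR 20 = 6 < 18 — winning move (to 6).
  2: 2 XOR 20 = 22 ≥ 2 — no move.
  7: 7 XOR 20 = 19 ≥ 7 — no move.
That gives 1 winning move.

1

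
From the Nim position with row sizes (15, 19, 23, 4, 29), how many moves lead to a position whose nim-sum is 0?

Nim-sum: 15 ^ 19 ^ 23 ^ 4 ^ 29 = 18.
The overall nim-sum is X = 18. A row of size p has a winning move iff p XOR X < p (reduce it to p XOR X).
  15: 15 XOR 18 = 29 ≥ 15 — no move.
  19: 19 XOR 18 = 1 < 19 — winning move (to 1).
  23: 23 XOR 18 = 5 < 23 — winning move (to 5).
  4: 4 XOR 18 = 22 ≥ 4 — no move.
  29: 29 XOR 18 = 15 < 29 — winning move (to 15).
That gives 3 winning moves.

3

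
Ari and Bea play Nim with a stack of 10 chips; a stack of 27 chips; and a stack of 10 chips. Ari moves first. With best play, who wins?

Ari wins

Nim-sum: 10 ^ 27 ^ 10 = 27.
The nim-sum is 27 ≠ 0, so this is an N-position: the player to move can win; Ari has a winning move.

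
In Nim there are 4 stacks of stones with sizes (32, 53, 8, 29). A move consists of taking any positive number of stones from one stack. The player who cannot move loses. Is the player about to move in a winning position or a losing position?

Losing position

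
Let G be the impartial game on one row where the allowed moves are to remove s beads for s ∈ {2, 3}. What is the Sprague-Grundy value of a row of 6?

0

Compute g(0), g(1), … for moves {2, 3}:
g(0) = mex{} = 0
g(1) = mex{} = 0
g(2) = mex{0} = 1
g(3) = mex{0} = 1
g(4) = mex{0,1} = 2
g(5) = mex{1} = 0
g(6) = mex{1,2} = 0
So g(6) = 0.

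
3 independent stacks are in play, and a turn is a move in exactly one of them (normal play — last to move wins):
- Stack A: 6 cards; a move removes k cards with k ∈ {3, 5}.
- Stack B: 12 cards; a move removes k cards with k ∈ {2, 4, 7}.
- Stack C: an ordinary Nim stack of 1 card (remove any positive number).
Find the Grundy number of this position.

3

Grundy values for stack A (subtraction set {3, 5}):
k:     0  1  2  3  4  5  6
g(k):  0  0  0  1  1  1  2
So g(6) = 2.
Grundy values for stack B (subtraction set {2, 4, 7}):
k:     0  1  2  3  4  5  6  7  8  9 10 11 12
g(k):  0  0  1  1  2  2  0  3  1  0  2  1  0
So g(12) = 0.
Stack C is a plain Nim stack of size 1, so its Grundy value is 1.
By the Sprague-Grundy theorem, the Grundy value of a sum of independent games is the XOR of the component values.
Combined value = 2 XOR 0 XOR 1 = 3.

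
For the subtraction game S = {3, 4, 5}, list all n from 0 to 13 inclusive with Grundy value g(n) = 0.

0, 1, 2, 8, 9, 10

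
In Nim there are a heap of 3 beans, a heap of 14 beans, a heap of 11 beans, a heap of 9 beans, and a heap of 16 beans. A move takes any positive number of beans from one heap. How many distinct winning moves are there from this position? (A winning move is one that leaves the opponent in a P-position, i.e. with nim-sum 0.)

Compute the nim-sum pairwise:
3 XOR 14 = 13
13 XOR 11 = 6
6 XOR 9 = 15
15 XOR 16 = 31
The overall nim-sum is X = 31. A heap of size p has a winning move iff p XOR X < p (reduce it to p XOR X).
  3: 3 XOR 31 = 28 ≥ 3 — no move.
  14: 14 XOR 31 = 17 ≥ 14 — no move.
  11: 11 XOR 31 = 20 ≥ 11 — no move.
  9: 9 XOR 31 = 22 ≥ 9 — no move.
  16: 16 XOR 31 = 15 < 16 — winning move (to 15).
That gives 1 winning move.

1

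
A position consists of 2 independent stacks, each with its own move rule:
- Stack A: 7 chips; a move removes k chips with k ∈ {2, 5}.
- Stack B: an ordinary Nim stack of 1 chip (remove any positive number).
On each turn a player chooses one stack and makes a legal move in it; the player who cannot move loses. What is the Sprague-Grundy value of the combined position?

1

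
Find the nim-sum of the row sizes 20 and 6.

18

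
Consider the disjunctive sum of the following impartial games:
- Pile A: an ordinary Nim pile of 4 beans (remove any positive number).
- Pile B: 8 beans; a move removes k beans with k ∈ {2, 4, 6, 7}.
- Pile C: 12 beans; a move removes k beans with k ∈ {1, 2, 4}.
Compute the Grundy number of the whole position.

Pile A is a plain Nim pile of size 4, so its Grundy value is 4.
Grundy values for pile B (subtraction set {2, 4, 6, 7}):
k:     0  1  2  3  4  5  6  7  8
g(k):  0  0  1  1  2  2  3  3  4
So g(8) = 4.
Grundy values for pile C (subtraction set {1, 2, 4}):
k:     0  1  2  3  4  5  6  7  8  9 10 11 12
g(k):  0  1  2  0  1  2  0  1  2  0  1  2  0
So g(12) = 0.
The value of a disjunctive sum is the nim-sum of the parts.
Combined value = 4 ⊕ 4 ⊕ 0 = 0.

0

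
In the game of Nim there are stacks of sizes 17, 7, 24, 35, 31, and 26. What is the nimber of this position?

40

Nim-sum: 17 XOR 7 XOR 24 XOR 35 XOR 31 XOR 26 = 40.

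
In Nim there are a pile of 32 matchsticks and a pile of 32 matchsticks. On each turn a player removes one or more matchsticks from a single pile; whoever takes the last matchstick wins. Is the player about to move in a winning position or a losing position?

Losing position

Nim-sum: 32 ⊕ 32 = 0.
The nim-sum is 0, so this is a P-position: the player to move is in a losing position under optimal play.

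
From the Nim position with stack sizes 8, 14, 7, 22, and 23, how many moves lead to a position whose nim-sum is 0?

In binary:
  01000  (8)
  01110  (14)
  00111  (7)
  10110  (22)
  10111  (23)
  -----
  00000  (0)
The nim-sum is already 0, so every move leaves a nonzero nim-sum — there are no winning moves.

0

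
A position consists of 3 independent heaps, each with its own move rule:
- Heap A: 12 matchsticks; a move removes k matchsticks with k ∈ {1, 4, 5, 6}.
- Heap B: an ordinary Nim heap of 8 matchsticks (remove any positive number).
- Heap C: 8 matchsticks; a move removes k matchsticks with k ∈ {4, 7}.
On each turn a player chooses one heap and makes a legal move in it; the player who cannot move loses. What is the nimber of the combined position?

11

For heap A, compute g(0), g(1), … with moves {1, 4, 5, 6}:
g(0) = mex{} = 0
g(1) = mex{0} = 1
g(2) = mex{1} = 0
g(3) = mex{0} = 1
g(4) = mex{0,1} = 2
g(5) = mex{0,1,2} = 3
g(6) = mex{0,1,3} = 2
g(7) = mex{0,1,2} = 3
g(8) = mex{0,1,2,3} = 4
g(9) = mex{1,2,3,4} = 0
g(10) = mex{0,2,3} = 1
g(11) = mex{1,2,3} = 0
g(12) = mex{0,2,3,4} = 1
So g(12) = 1.
Heap B is a plain Nim heap of size 8, so its Grundy value is 8.
For heap C, compute g(0), g(1), … with moves {4, 7}:
g(0) = mex{} = 0
g(1) = mex{} = 0
g(2) = mex{} = 0
g(3) = mex{} = 0
g(4) = mex{0} = 1
g(5) = mex{0} = 1
g(6) = mex{0} = 1
g(7) = mex{0} = 1
g(8) = mex{0,1} = 2
So g(8) = 2.
The value of a disjunctive sum is the nim-sum of the parts.
Combined value = 1 ⊕ 8 ⊕ 2 = 11.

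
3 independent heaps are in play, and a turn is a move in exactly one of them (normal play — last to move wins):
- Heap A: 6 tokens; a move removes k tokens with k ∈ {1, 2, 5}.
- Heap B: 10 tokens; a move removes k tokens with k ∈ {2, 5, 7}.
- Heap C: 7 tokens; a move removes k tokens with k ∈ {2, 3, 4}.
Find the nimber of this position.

Build the Grundy sequence for heap A with g(k) = mex{g(k−s) : s ∈ {1, 2, 5}, s ≤ k}:
g(0) = mex{} = 0
g(1) = mex{0} = 1
g(2) = mex{0,1} = 2
g(3) = mex{1,2} = 0
g(4) = mex{0,2} = 1
g(5) = mex{0,1} = 2
g(6) = mex{1,2} = 0
So g(6) = 0.
For heap B, compute g(0), g(1), … with moves {2, 5, 7}:
k:     0  1  2  3  4  5  6  7  8  9 10
g(k):  0  0  1  1  0  2  1  3  2  2  0
So g(10) = 0.
Grundy values for heap C (subtraction set {2, 3, 4}):
k:     0  1  2  3  4  5  6  7
g(k):  0  0  1  1  2  2  0  0
So g(7) = 0.
By the Sprague-Grundy theorem, the Grundy value of a sum of independent games is the XOR of the component values.
Combined value = 0 XOR 0 XOR 0 = 0.

0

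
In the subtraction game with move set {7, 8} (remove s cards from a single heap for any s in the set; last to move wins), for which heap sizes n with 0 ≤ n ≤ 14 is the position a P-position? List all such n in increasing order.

Build the Grundy sequence with g(k) = mex{g(k−s) : s ∈ {7, 8}, s ≤ k}:
g(0) = mex{} = 0
g(1) = mex{} = 0
g(2) = mex{} = 0
g(3) = mex{} = 0
g(4) = mex{} = 0
g(5) = mex{} = 0
g(6) = mex{} = 0
g(7) = mex{0} = 1
g(8) = mex{0} = 1
g(9) = mex{0} = 1
g(10) = mex{0} = 1
g(11) = mex{0} = 1
g(12) = mex{0} = 1
g(13) = mex{0} = 1
g(14) = mex{0,1} = 2
The P-positions (g = 0) in 0..14 are 0, 1, 2, 3, 4, 5, 6.

0, 1, 2, 3, 4, 5, 6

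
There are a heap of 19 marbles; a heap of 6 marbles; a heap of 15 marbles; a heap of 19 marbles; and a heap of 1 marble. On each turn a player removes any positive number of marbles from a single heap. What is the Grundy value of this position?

Bitwise XOR of the heap sizes:
  10011  (19)
  00110  (6)
  01111  (15)
  10011  (19)
  00001  (1)
  -----
  01000  (8)

8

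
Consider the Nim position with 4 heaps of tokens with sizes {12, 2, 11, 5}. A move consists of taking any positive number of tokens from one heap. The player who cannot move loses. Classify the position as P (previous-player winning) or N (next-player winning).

Nim-sum: 12 XOR 2 XOR 11 XOR 5 = 0.
The nim-sum is 0, so this is a P-position: the player to move is in a losing position under optimal play.

P-position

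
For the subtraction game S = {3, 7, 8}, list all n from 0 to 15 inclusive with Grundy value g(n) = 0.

0, 1, 2, 6, 11, 12

Build the Grundy sequence with g(k) = mex{g(k−s) : s ∈ {3, 7, 8}, s ≤ k}:
k:     0  1  2  3  4  5  6  7  8  9 10 11 12 13 14 15
g(k):  0  0  0  1  1  1  0  2  2  1  3  0  0  2  1  1
The P-positions (g = 0) in 0..15 are 0, 1, 2, 6, 11, 12.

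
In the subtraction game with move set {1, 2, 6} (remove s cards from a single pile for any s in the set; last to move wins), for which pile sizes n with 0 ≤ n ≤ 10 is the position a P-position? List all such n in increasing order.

0, 3, 7, 10

Compute g(0), g(1), … for moves {1, 2, 6}:
g(0) = mex{} = 0
g(1) = mex{0} = 1
g(2) = mex{0,1} = 2
g(3) = mex{1,2} = 0
g(4) = mex{0,2} = 1
g(5) = mex{0,1} = 2
g(6) = mex{0,1,2} = 3
g(7) = mex{1,2,3} = 0
g(8) = mex{0,2,3} = 1
g(9) = mex{0,1} = 2
g(10) = mex{1,2} = 0
The P-positions (g = 0) in 0..10 are 0, 3, 7, 10.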